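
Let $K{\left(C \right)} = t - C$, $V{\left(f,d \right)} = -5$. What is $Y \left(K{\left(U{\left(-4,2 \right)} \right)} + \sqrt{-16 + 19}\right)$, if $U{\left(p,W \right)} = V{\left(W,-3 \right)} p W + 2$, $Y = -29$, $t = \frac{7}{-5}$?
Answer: $\frac{6293}{5} - 29 \sqrt{3} \approx 1208.4$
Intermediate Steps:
$t = - \frac{7}{5}$ ($t = 7 \left(- \frac{1}{5}\right) = - \frac{7}{5} \approx -1.4$)
$U{\left(p,W \right)} = 2 - 5 W p$ ($U{\left(p,W \right)} = - 5 p W + 2 = - 5 W p + 2 = 2 - 5 W p$)
$K{\left(C \right)} = - \frac{7}{5} - C$
$Y \left(K{\left(U{\left(-4,2 \right)} \right)} + \sqrt{-16 + 19}\right) = - 29 \left(\left(- \frac{7}{5} - \left(2 - 10 \left(-4\right)\right)\right) + \sqrt{-16 + 19}\right) = - 29 \left(\left(- \frac{7}{5} - \left(2 + 40\right)\right) + \sqrt{3}\right) = - 29 \left(\left(- \frac{7}{5} - 42\right) + \sqrt{3}\right) = - 29 \left(- \frac{217}{5} + \sqrt{3}\right) = \frac{6293}{5} - 29 \sqrt{3}$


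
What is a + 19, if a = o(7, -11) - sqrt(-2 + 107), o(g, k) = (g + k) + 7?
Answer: 22 - sqrt(105) ≈ 11.753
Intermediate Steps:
o(g, k) = 7 + g + k
a = 3 - sqrt(105) (a = (7 + 7 - 11) - sqrt(-2 + 107) = 3 - sqrt(105) ≈ -7.2469)
a + 19 = (3 - sqrt(105)) + 19 = 22 - sqrt(105)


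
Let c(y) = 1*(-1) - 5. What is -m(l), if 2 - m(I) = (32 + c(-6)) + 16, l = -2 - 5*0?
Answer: 40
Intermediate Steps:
c(y) = -6 (c(y) = -1 - 5 = -6)
l = -2 (l = -2 + 0 = -2)
m(I) = -40 (m(I) = 2 - ((32 - 6) + 16) = 2 - (26 + 16) = 2 - 1*42 = 2 - 42 = -40)
-m(l) = -1*(-40) = 40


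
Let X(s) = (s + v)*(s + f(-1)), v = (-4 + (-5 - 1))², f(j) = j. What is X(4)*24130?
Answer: 7528560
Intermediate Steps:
v = 100 (v = (-4 - 6)² = (-10)² = 100)
X(s) = (-1 + s)*(100 + s) (X(s) = (s + 100)*(s - 1) = (100 + s)*(-1 + s) = (-1 + s)*(100 + s))
X(4)*24130 = (-100 + 4² + 99*4)*24130 = (-100 + 16 + 396)*24130 = 312*24130 = 7528560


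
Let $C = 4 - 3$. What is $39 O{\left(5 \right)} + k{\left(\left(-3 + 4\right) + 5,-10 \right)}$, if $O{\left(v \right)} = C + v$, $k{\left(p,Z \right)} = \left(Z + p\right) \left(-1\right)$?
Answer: $238$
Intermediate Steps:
$C = 1$ ($C = 4 - 3 = 1$)
$k{\left(p,Z \right)} = - Z - p$
$O{\left(v \right)} = 1 + v$
$39 O{\left(5 \right)} + k{\left(\left(-3 + 4\right) + 5,-10 \right)} = 39 \left(1 + 5\right) - -4 = 39 \cdot 6 + \left(10 - \left(1 + 5\right)\right) = 234 + \left(10 - 6\right) = 234 + 4 = 238$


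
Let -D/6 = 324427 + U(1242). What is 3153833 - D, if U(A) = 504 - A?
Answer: 5095967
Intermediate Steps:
D = -1942134 (D = -6*(324427 + (504 - 1*1242)) = -6*(324427 + (504 - 1242)) = -6*(324427 - 738) = -6*323689 = -1942134)
3153833 - D = 3153833 - 1*(-1942134) = 3153833 + 1942134 = 5095967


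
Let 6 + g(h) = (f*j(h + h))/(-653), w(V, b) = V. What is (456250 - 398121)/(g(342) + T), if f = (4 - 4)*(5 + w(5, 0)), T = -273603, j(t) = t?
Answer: -58129/273609 ≈ -0.21245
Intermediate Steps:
f = 0 (f = (4 - 4)*(5 + 5) = 0*10 = 0)
g(h) = -6 (g(h) = -6 + (0*(h + h))/(-653) = -6 + (0*(2*h))*(-1/653) = -6 + 0*(-1/653) = -6 + 0 = -6)
(456250 - 398121)/(g(342) + T) = (456250 - 398121)/(-6 - 273603) = 58129/(-273609) = 58129*(-1/273609) = -58129/273609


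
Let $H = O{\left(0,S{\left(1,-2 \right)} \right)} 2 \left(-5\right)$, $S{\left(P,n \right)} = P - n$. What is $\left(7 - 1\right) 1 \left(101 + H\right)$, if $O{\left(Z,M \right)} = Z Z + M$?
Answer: $426$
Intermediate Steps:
$O{\left(Z,M \right)} = M + Z^{2}$ ($O{\left(Z,M \right)} = Z^{2} + M = M + Z^{2}$)
$H = -30$ ($H = \left(\left(1 - -2\right) + 0^{2}\right) 2 \left(-5\right) = \left(\left(1 + 2\right) + 0\right) 2 \left(-5\right) = \left(3 + 0\right) 2 \left(-5\right) = 3 \cdot 2 \left(-5\right) = 6 \left(-5\right) = -30$)
$\left(7 - 1\right) 1 \left(101 + H\right) = \left(7 - 1\right) 1 \left(101 - 30\right) = 6 \cdot 1 \cdot 71 = 6 \cdot 71 = 426$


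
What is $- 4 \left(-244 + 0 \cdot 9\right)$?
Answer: $976$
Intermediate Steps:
$- 4 \left(-244 + 0 \cdot 9\right) = - 4 \left(-244 + 0\right) = \left(-4\right) \left(-244\right) = 976$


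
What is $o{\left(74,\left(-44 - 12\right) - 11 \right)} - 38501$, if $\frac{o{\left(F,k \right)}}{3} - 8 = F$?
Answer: $-38255$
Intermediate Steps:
$o{\left(F,k \right)} = 24 + 3 F$
$o{\left(74,\left(-44 - 12\right) - 11 \right)} - 38501 = \left(24 + 3 \cdot 74\right) - 38501 = \left(24 + 222\right) - 38501 = 246 - 38501 = -38255$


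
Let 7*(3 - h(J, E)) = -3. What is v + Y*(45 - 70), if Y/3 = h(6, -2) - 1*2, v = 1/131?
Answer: -98243/917 ≈ -107.14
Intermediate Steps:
h(J, E) = 24/7 (h(J, E) = 3 - ⅐*(-3) = 3 + 3/7 = 24/7)
v = 1/131 ≈ 0.0076336
Y = 30/7 (Y = 3*(24/7 - 1*2) = 3*(24/7 - 2) = 3*(10/7) = 30/7 ≈ 4.2857)
v + Y*(45 - 70) = 1/131 + 30*(45 - 70)/7 = 1/131 + (30/7)*(-25) = 1/131 - 750/7 = -98243/917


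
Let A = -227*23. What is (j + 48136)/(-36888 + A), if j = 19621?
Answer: -67757/42109 ≈ -1.6091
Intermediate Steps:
A = -5221
(j + 48136)/(-36888 + A) = (19621 + 48136)/(-36888 - 5221) = 67757/(-42109) = 67757*(-1/42109) = -67757/42109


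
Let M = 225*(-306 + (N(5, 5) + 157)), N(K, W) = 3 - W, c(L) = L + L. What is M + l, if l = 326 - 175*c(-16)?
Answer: -28049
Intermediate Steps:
c(L) = 2*L
M = -33975 (M = 225*(-306 + ((3 - 1*5) + 157)) = 225*(-306 + ((3 - 5) + 157)) = 225*(-306 + (-2 + 157)) = 225*(-306 + 155) = 225*(-151) = -33975)
l = 5926 (l = 326 - 350*(-16) = 326 - 175*(-32) = 326 + 5600 = 5926)
M + l = -33975 + 5926 = -28049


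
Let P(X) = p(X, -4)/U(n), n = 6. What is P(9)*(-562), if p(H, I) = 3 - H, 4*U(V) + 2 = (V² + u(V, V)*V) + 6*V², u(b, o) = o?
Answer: 6744/143 ≈ 47.161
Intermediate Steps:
U(V) = -½ + 2*V² (U(V) = -½ + ((V² + V*V) + 6*V²)/4 = -½ + ((V² + V²) + 6*V²)/4 = -½ + (2*V² + 6*V²)/4 = -½ + (8*V²)/4 = -½ + 2*V²)
P(X) = 6/143 - 2*X/143 (P(X) = (3 - X)/(-½ + 2*6²) = (3 - X)/(-½ + 2*36) = (3 - X)/(-½ + 72) = (3 - X)/(143/2) = (3 - X)*(2/143) = 6/143 - 2*X/143)
P(9)*(-562) = (6/143 - 2/143*9)*(-562) = (6/143 - 18/143)*(-562) = -12/143*(-562) = 6744/143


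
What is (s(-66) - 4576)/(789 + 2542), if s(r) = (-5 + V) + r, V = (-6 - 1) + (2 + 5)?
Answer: -4647/3331 ≈ -1.3951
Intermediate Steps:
V = 0 (V = -7 + 7 = 0)
s(r) = -5 + r (s(r) = (-5 + 0) + r = -5 + r)
(s(-66) - 4576)/(789 + 2542) = ((-5 - 66) - 4576)/(789 + 2542) = (-71 - 4576)/3331 = -4647*1/3331 = -4647/3331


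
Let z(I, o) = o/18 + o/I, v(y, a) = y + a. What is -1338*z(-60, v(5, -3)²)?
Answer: -3122/15 ≈ -208.13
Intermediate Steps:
v(y, a) = a + y
z(I, o) = o/18 + o/I (z(I, o) = o*(1/18) + o/I = o/18 + o/I)
-1338*z(-60, v(5, -3)²) = -1338*((-3 + 5)²/18 + (-3 + 5)²/(-60)) = -1338*((1/18)*2² + 2²*(-1/60)) = -1338*((1/18)*4 + 4*(-1/60)) = -1338*(2/9 - 1/15) = -1338*7/45 = -3122/15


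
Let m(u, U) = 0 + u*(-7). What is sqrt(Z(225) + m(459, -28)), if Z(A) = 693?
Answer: 6*I*sqrt(70) ≈ 50.2*I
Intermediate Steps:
m(u, U) = -7*u (m(u, U) = 0 - 7*u = -7*u)
sqrt(Z(225) + m(459, -28)) = sqrt(693 - 7*459) = sqrt(693 - 3213) = sqrt(-2520) = 6*I*sqrt(70)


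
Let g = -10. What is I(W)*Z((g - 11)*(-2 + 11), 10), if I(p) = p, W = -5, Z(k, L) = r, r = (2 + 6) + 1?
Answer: -45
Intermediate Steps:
r = 9 (r = 8 + 1 = 9)
Z(k, L) = 9
I(W)*Z((g - 11)*(-2 + 11), 10) = -5*9 = -45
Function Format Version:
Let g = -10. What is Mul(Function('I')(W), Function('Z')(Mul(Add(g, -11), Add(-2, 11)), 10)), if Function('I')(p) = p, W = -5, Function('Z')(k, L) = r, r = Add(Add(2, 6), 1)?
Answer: -45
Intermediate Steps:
r = 9 (r = Add(8, 1) = 9)
Function('Z')(k, L) = 9
Mul(Function('I')(W), Function('Z')(Mul(Add(g, -11), Add(-2, 11)), 10)) = Mul(-5, 9) = -45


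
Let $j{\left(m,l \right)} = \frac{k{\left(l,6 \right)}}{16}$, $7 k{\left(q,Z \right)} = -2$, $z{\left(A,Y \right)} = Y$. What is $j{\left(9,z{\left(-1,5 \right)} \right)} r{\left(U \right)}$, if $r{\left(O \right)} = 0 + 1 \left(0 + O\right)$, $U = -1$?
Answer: $\frac{1}{56} \approx 0.017857$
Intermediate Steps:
$k{\left(q,Z \right)} = - \frac{2}{7}$ ($k{\left(q,Z \right)} = \frac{1}{7} \left(-2\right) = - \frac{2}{7}$)
$r{\left(O \right)} = O$ ($r{\left(O \right)} = 0 + 1 O = 0 + O = O$)
$j{\left(m,l \right)} = - \frac{1}{56}$ ($j{\left(m,l \right)} = - \frac{2}{7 \cdot 16} = \left(- \frac{2}{7}\right) \frac{1}{16} = - \frac{1}{56}$)
$j{\left(9,z{\left(-1,5 \right)} \right)} r{\left(U \right)} = \left(- \frac{1}{56}\right) \left(-1\right) = \frac{1}{56}$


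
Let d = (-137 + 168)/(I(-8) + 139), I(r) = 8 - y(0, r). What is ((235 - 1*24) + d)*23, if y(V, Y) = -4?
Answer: 733516/151 ≈ 4857.7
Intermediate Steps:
I(r) = 12 (I(r) = 8 - 1*(-4) = 8 + 4 = 12)
d = 31/151 (d = (-137 + 168)/(12 + 139) = 31/151 ≈ 0.20530)
((235 - 1*24) + d)*23 = ((235 - 1*24) + 31/151)*23 = ((235 - 24) + 31/151)*23 = (211 + 31/151)*23 = (31892/151)*23 = 733516/151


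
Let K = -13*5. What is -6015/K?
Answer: 1203/13 ≈ 92.538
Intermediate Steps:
K = -65
-6015/K = -6015/(-65) = -6015*(-1/65) = 1203/13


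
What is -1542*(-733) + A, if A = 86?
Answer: 1130372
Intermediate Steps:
-1542*(-733) + A = -1542*(-733) + 86 = 1130286 + 86 = 1130372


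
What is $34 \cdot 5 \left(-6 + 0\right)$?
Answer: $-1020$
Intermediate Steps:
$34 \cdot 5 \left(-6 + 0\right) = 34 \cdot 5 \left(-6\right) = 34 \left(-30\right) = -1020$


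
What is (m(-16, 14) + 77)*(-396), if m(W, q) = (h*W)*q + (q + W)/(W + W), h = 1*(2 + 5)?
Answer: 2361645/4 ≈ 5.9041e+5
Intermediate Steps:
h = 7 (h = 1*7 = 7)
m(W, q) = (W + q)/(2*W) + 7*W*q (m(W, q) = (7*W)*q + (q + W)/(W + W) = 7*W*q + (W + q)/((2*W)) = 7*W*q + (W + q)*(1/(2*W)) = 7*W*q + (W + q)/(2*W) = (W + q)/(2*W) + 7*W*q)
(m(-16, 14) + 77)*(-396) = ((1/2)*(14 - 16*(1 + 14*(-16)*14))/(-16) + 77)*(-396) = ((1/2)*(-1/16)*(14 - 16*(1 - 3136)) + 77)*(-396) = ((1/2)*(-1/16)*(14 - 16*(-3135)) + 77)*(-396) = ((1/2)*(-1/16)*(14 + 50160) + 77)*(-396) = ((1/2)*(-1/16)*50174 + 77)*(-396) = (-25087/16 + 77)*(-396) = -23855/16*(-396) = 2361645/4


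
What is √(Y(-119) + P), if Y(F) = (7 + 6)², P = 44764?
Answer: 7*√917 ≈ 211.97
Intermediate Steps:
Y(F) = 169 (Y(F) = 13² = 169)
√(Y(-119) + P) = √(169 + 44764) = √44933 = 7*√917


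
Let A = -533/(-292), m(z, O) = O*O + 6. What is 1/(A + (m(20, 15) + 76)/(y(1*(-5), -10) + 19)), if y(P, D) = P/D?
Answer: 11388/200075 ≈ 0.056919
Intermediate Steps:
m(z, O) = 6 + O² (m(z, O) = O² + 6 = 6 + O²)
A = 533/292 (A = -533*(-1/292) = 533/292 ≈ 1.8253)
1/(A + (m(20, 15) + 76)/(y(1*(-5), -10) + 19)) = 1/(533/292 + ((6 + 15²) + 76)/((1*(-5))/(-10) + 19)) = 1/(533/292 + ((6 + 225) + 76)/(-5*(-⅒) + 19)) = 1/(533/292 + (231 + 76)/(½ + 19)) = 1/(533/292 + 307/(39/2)) = 1/(533/292 + 307*(2/39)) = 1/(533/292 + 614/39) = 1/(200075/11388) = 11388/200075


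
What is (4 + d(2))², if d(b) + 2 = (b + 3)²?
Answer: 729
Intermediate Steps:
d(b) = -2 + (3 + b)² (d(b) = -2 + (b + 3)² = -2 + (3 + b)²)
(4 + d(2))² = (4 + (-2 + (3 + 2)²))² = (4 + (-2 + 5²))² = (4 + (-2 + 25))² = (4 + 23)² = 27² = 729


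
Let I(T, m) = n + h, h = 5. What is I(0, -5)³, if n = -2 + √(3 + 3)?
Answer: (3 + √6)³ ≈ 161.83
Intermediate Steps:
n = -2 + √6 ≈ 0.44949
I(T, m) = 3 + √6 (I(T, m) = (-2 + √6) + 5 = 3 + √6)
I(0, -5)³ = (3 + √6)³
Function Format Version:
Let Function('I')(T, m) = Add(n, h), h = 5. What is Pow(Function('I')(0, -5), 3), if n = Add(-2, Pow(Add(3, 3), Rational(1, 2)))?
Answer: Pow(Add(3, Pow(6, Rational(1, 2))), 3) ≈ 161.83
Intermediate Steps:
n = Add(-2, Pow(6, Rational(1, 2))) ≈ 0.44949
Function('I')(T, m) = Add(3, Pow(6, Rational(1, 2))) (Function('I')(T, m) = Add(Add(-2, Pow(6, Rational(1, 2))), 5) = Add(3, Pow(6, Rational(1, 2))))
Pow(Function('I')(0, -5), 3) = Pow(Add(3, Pow(6, Rational(1, 2))), 3)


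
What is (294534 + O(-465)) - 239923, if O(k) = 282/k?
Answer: 8464611/155 ≈ 54610.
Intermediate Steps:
(294534 + O(-465)) - 239923 = (294534 + 282/(-465)) - 239923 = (294534 + 282*(-1/465)) - 239923 = (294534 - 94/155) - 239923 = 45652676/155 - 239923 = 8464611/155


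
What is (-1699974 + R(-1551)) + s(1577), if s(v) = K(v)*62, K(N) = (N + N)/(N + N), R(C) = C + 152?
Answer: -1701311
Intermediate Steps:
R(C) = 152 + C
K(N) = 1 (K(N) = (2*N)/((2*N)) = (2*N)*(1/(2*N)) = 1)
s(v) = 62 (s(v) = 1*62 = 62)
(-1699974 + R(-1551)) + s(1577) = (-1699974 + (152 - 1551)) + 62 = (-1699974 - 1399) + 62 = -1701373 + 62 = -1701311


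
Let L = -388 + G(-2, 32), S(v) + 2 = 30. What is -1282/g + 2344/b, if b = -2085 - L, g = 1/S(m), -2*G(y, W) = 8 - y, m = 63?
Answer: -15184594/423 ≈ -35897.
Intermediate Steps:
S(v) = 28 (S(v) = -2 + 30 = 28)
G(y, W) = -4 + y/2 (G(y, W) = -(8 - y)/2 = -4 + y/2)
L = -393 (L = -388 + (-4 + (½)*(-2)) = -388 + (-4 - 1) = -388 - 5 = -393)
g = 1/28 ≈ 0.035714
b = -1692 (b = -2085 - 1*(-393) = -2085 + 393 = -1692)
-1282/g + 2344/b = -1282/1/28 + 2344/(-1692) = -1282*28 + 2344*(-1/1692) = -35896 - 586/423 = -15184594/423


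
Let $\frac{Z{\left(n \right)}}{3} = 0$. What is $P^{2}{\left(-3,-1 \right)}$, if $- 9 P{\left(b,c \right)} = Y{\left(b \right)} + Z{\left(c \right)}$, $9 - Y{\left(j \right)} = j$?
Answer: $\frac{16}{9} \approx 1.7778$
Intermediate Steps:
$Y{\left(j \right)} = 9 - j$
$Z{\left(n \right)} = 0$ ($Z{\left(n \right)} = 3 \cdot 0 = 0$)
$P{\left(b,c \right)} = -1 + \frac{b}{9}$ ($P{\left(b,c \right)} = - \frac{\left(9 - b\right) + 0}{9} = - \frac{9 - b}{9} = -1 + \frac{b}{9}$)
$P^{2}{\left(-3,-1 \right)} = \left(-1 + \frac{1}{9} \left(-3\right)\right)^{2} = \left(-1 - \frac{1}{3}\right)^{2} = \left(- \frac{4}{3}\right)^{2} = \frac{16}{9}$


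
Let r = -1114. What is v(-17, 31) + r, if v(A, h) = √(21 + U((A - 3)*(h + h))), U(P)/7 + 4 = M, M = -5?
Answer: -1114 + I*√42 ≈ -1114.0 + 6.4807*I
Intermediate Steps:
U(P) = -63 (U(P) = -28 + 7*(-5) = -28 - 35 = -63)
v(A, h) = I*√42 (v(A, h) = √(21 - 63) = √(-42) = I*√42)
v(-17, 31) + r = I*√42 - 1114 = -1114 + I*√42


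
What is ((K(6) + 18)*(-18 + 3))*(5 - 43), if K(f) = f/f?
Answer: 10830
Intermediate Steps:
K(f) = 1
((K(6) + 18)*(-18 + 3))*(5 - 43) = ((1 + 18)*(-18 + 3))*(5 - 43) = (19*(-15))*(-38) = -285*(-38) = 10830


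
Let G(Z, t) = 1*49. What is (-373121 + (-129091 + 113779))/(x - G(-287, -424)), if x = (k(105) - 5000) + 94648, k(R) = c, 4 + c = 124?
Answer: -388433/89719 ≈ -4.3294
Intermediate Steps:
c = 120 (c = -4 + 124 = 120)
k(R) = 120
x = 89768 (x = (120 - 5000) + 94648 = -4880 + 94648 = 89768)
G(Z, t) = 49
(-373121 + (-129091 + 113779))/(x - G(-287, -424)) = (-373121 + (-129091 + 113779))/(89768 - 1*49) = (-373121 - 15312)/(89768 - 49) = -388433/89719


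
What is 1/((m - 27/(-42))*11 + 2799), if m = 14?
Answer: 14/41441 ≈ 0.00033783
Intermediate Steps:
1/((m - 27/(-42))*11 + 2799) = 1/((14 - 27/(-42))*11 + 2799) = 1/((14 - 27*(-1/42))*11 + 2799) = 1/((14 + 9/14)*11 + 2799) = 1/((205/14)*11 + 2799) = 1/(2255/14 + 2799) = 1/(41441/14) = 14/41441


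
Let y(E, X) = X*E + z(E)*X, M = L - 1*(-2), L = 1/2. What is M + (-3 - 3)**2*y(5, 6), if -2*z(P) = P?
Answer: 1085/2 ≈ 542.50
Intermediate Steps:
z(P) = -P/2
L = 1/2 ≈ 0.50000
M = 5/2 (M = 1/2 - 1*(-2) = 1/2 + 2 = 5/2 ≈ 2.5000)
y(E, X) = E*X/2 (y(E, X) = X*E + (-E/2)*X = E*X - E*X/2 = E*X/2)
M + (-3 - 3)**2*y(5, 6) = 5/2 + (-3 - 3)**2*((1/2)*5*6) = 5/2 + (-6)**2*15 = 5/2 + 36*15 = 5/2 + 540 = 1085/2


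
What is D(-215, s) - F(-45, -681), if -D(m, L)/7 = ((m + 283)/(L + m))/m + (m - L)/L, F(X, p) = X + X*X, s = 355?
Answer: -150264443/76325 ≈ -1968.7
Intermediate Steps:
F(X, p) = X + X²
D(m, L) = -7*(m - L)/L - 7*(283 + m)/(m*(L + m)) (D(m, L) = -7*(((m + 283)/(L + m))/m + (m - L)/L) = -7*(((283 + m)/(L + m))/m + (m - L)/L) = -7*((283 + m)/(m*(L + m)) + (m - L)/L) = -7*((m - L)/L + (283 + m)/(m*(L + m))) = -7*(m - L)/L - 7*(283 + m)/(m*(L + m)))
D(-215, s) - F(-45, -681) = 7*(-1*(-215)³ - 283*355 - 215*355² - 1*355*(-215))/(355*(-215)*(355 - 215)) - (-45)*(1 - 45) = 7*(1/355)*(-1/215)*(-1*(-9938375) - 100465 - 215*126025 + 76325)/140 - (-45)*(-44) = 7*(1/355)*(-1/215)*(1/140)*(9938375 - 100465 - 27095375 + 76325) - 1*1980 = 7*(1/355)*(-1/215)*(1/140)*(-17181140) - 1980 = 859057/76325 - 1980 = -150264443/76325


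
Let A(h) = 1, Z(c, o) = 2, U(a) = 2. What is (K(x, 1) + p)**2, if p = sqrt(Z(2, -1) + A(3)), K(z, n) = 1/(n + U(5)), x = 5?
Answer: 28/9 + 2*sqrt(3)/3 ≈ 4.2658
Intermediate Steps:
K(z, n) = 1/(2 + n) (K(z, n) = 1/(n + 2) = 1/(2 + n))
p = sqrt(3) (p = sqrt(2 + 1) = sqrt(3) ≈ 1.7320)
(K(x, 1) + p)**2 = (1/(2 + 1) + sqrt(3))**2 = (1/3 + sqrt(3))**2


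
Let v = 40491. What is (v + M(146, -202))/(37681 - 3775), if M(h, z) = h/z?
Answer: 2044759/1712253 ≈ 1.1942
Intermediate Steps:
(v + M(146, -202))/(37681 - 3775) = (40491 + 146/(-202))/(37681 - 3775) = (40491 + 146*(-1/202))/33906 = (40491 - 73/101)*(1/33906) = (4089518/101)*(1/33906) = 2044759/1712253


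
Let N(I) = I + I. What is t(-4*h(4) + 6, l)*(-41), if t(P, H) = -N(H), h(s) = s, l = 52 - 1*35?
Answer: 1394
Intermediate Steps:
l = 17 (l = 52 - 35 = 17)
N(I) = 2*I
t(P, H) = -2*H
t(-4*h(4) + 6, l)*(-41) = -2*17*(-41) = -34*(-41) = 1394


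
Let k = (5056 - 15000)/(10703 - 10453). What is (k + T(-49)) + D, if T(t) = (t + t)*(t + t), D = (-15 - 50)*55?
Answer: 748653/125 ≈ 5989.2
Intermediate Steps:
D = -3575 (D = -65*55 = -3575)
k = -4972/125 (k = -9944/250 = -9944*1/250 = -4972/125 ≈ -39.776)
T(t) = 4*t**2 (T(t) = (2*t)*(2*t) = 4*t**2)
(k + T(-49)) + D = (-4972/125 + 4*(-49)**2) - 3575 = (-4972/125 + 4*2401) - 3575 = (-4972/125 + 9604) - 3575 = 1195528/125 - 3575 = 748653/125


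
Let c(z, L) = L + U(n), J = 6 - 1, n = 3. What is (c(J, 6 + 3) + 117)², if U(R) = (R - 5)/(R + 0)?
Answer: 141376/9 ≈ 15708.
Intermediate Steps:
J = 5
U(R) = (-5 + R)/R
c(z, L) = -⅔ + L (c(z, L) = L + (-5 + 3)/3 = L + (⅓)*(-2) = L - ⅔ = -⅔ + L)
(c(J, 6 + 3) + 117)² = ((-⅔ + (6 + 3)) + 117)² = ((-⅔ + 9) + 117)² = (25/3 + 117)² = (376/3)² = 141376/9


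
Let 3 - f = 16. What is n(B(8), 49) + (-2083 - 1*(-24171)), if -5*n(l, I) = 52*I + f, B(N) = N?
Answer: 21581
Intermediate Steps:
f = -13 (f = 3 - 1*16 = 3 - 16 = -13)
n(l, I) = 13/5 - 52*I/5 (n(l, I) = -(52*I - 13)/5 = -(-13 + 52*I)/5 = 13/5 - 52*I/5)
n(B(8), 49) + (-2083 - 1*(-24171)) = (13/5 - 52/5*49) + (-2083 - 1*(-24171)) = (13/5 - 2548/5) + (-2083 + 24171) = -507 + 22088 = 21581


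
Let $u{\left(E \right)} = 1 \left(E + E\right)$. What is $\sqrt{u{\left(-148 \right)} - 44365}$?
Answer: $i \sqrt{44661} \approx 211.33 i$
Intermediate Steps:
$u{\left(E \right)} = 2 E$ ($u{\left(E \right)} = 1 \cdot 2 E = 2 E$)
$\sqrt{u{\left(-148 \right)} - 44365} = \sqrt{2 \left(-148\right) - 44365} = \sqrt{-296 - 44365} = \sqrt{-44661} = i \sqrt{44661}$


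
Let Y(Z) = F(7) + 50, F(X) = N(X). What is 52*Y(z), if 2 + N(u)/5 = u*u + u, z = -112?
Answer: 16640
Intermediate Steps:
N(u) = -10 + 5*u + 5*u² (N(u) = -10 + 5*(u*u + u) = -10 + 5*(u² + u) = -10 + 5*(u + u²) = -10 + (5*u + 5*u²) = -10 + 5*u + 5*u²)
F(X) = -10 + 5*X + 5*X²
Y(Z) = 320 (Y(Z) = (-10 + 5*7 + 5*7²) + 50 = (-10 + 35 + 5*49) + 50 = (-10 + 35 + 245) + 50 = 270 + 50 = 320)
52*Y(z) = 52*320 = 16640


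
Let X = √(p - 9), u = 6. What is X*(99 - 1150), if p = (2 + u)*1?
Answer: -1051*I ≈ -1051.0*I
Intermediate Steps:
p = 8 (p = (2 + 6)*1 = 8*1 = 8)
X = I (X = √(8 - 9) = √(-1) = I ≈ 1.0*I)
X*(99 - 1150) = I*(99 - 1150) = I*(-1051) = -1051*I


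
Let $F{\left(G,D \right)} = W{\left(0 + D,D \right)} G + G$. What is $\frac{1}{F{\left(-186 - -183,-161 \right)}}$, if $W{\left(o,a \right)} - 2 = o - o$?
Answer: $- \frac{1}{9} \approx -0.11111$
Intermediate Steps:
$W{\left(o,a \right)} = 2$ ($W{\left(o,a \right)} = 2 + \left(o - o\right) = 2 + 0 = 2$)
$F{\left(G,D \right)} = 3 G$ ($F{\left(G,D \right)} = 2 G + G = 3 G$)
$\frac{1}{F{\left(-186 - -183,-161 \right)}} = \frac{1}{3 \left(-186 - -183\right)} = \frac{1}{3 \left(-186 + 183\right)} = \frac{1}{3 \left(-3\right)} = \frac{1}{-9} = - \frac{1}{9}$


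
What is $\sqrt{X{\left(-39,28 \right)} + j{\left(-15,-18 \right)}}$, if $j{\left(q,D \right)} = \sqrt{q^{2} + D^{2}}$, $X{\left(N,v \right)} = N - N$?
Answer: $\sqrt{3} \sqrt[4]{61} \approx 4.8405$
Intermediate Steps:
$X{\left(N,v \right)} = 0$
$j{\left(q,D \right)} = \sqrt{D^{2} + q^{2}}$
$\sqrt{X{\left(-39,28 \right)} + j{\left(-15,-18 \right)}} = \sqrt{0 + \sqrt{\left(-18\right)^{2} + \left(-15\right)^{2}}} = \sqrt{0 + \sqrt{324 + 225}} = \sqrt{0 + \sqrt{549}} = \sqrt{0 + 3 \sqrt{61}} = \sqrt{3 \sqrt{61}} = \sqrt{3} \sqrt[4]{61}$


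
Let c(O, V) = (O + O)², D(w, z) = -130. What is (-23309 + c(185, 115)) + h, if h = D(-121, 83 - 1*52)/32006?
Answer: 139830516/1231 ≈ 1.1359e+5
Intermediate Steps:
h = -5/1231 (h = -130/32006 = -130*1/32006 = -5/1231 ≈ -0.0040617)
c(O, V) = 4*O² (c(O, V) = (2*O)² = 4*O²)
(-23309 + c(185, 115)) + h = (-23309 + 4*185²) - 5/1231 = (-23309 + 4*34225) - 5/1231 = (-23309 + 136900) - 5/1231 = 113591 - 5/1231 = 139830516/1231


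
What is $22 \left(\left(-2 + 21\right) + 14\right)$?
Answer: $726$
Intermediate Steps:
$22 \left(\left(-2 + 21\right) + 14\right) = 22 \left(19 + 14\right) = 22 \cdot 33 = 726$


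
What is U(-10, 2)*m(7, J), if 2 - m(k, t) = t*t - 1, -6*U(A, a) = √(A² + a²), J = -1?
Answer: -2*√26/3 ≈ -3.3993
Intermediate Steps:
U(A, a) = -√(A² + a²)/6
m(k, t) = 3 - t² (m(k, t) = 2 - (t*t - 1) = 2 - (t² - 1) = 2 - (-1 + t²) = 2 + (1 - t²) = 3 - t²)
U(-10, 2)*m(7, J) = (-√((-10)² + 2²)/6)*(3 - 1*(-1)²) = (-√(100 + 4)/6)*(3 - 1*1) = (-√26/3)*(3 - 1) = -√26/3*2 = -2*√26/3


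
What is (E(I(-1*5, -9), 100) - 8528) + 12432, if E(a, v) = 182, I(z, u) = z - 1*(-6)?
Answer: 4086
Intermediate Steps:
I(z, u) = 6 + z (I(z, u) = z + 6 = 6 + z)
(E(I(-1*5, -9), 100) - 8528) + 12432 = (182 - 8528) + 12432 = -8346 + 12432 = 4086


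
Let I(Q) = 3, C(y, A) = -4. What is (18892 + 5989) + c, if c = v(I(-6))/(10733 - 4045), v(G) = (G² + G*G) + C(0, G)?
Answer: 83202071/3344 ≈ 24881.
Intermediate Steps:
v(G) = -4 + 2*G² (v(G) = (G² + G*G) - 4 = (G² + G²) - 4 = 2*G² - 4 = -4 + 2*G²)
c = 7/3344 (c = (-4 + 2*3²)/(10733 - 4045) = (-4 + 2*9)/6688 = (-4 + 18)*(1/6688) = 14*(1/6688) = 7/3344 ≈ 0.0020933)
(18892 + 5989) + c = (18892 + 5989) + 7/3344 = 24881 + 7/3344 = 83202071/3344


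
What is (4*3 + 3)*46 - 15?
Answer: 675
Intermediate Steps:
(4*3 + 3)*46 - 15 = (12 + 3)*46 - 15 = 15*46 - 15 = 690 - 15 = 675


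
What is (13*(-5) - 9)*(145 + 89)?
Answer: -17316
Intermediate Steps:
(13*(-5) - 9)*(145 + 89) = (-65 - 9)*234 = -74*234 = -17316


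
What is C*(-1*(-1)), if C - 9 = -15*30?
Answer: -441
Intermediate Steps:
C = -441 (C = 9 - 15*30 = 9 - 450 = -441)
C*(-1*(-1)) = -(-441)*(-1) = -441*1 = -441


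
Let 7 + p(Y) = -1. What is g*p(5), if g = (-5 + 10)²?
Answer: -200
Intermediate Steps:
p(Y) = -8 (p(Y) = -7 - 1 = -8)
g = 25 (g = 5² = 25)
g*p(5) = 25*(-8) = -200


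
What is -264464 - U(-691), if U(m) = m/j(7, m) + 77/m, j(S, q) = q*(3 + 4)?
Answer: -1279212520/4837 ≈ -2.6446e+5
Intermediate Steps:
j(S, q) = 7*q (j(S, q) = q*7 = 7*q)
U(m) = ⅐ + 77/m (U(m) = m/((7*m)) + 77/m = m*(1/(7*m)) + 77/m = ⅐ + 77/m)
-264464 - U(-691) = -264464 - (539 - 691)/(7*(-691)) = -264464 - (-1)*(-152)/(7*691) = -264464 - 1*152/4837 = -264464 - 152/4837 = -1279212520/4837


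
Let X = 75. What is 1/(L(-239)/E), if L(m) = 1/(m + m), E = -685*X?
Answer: 24557250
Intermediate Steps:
E = -51375 (E = -685*75 = -51375)
L(m) = 1/(2*m)
1/(L(-239)/E) = 1/(((½)/(-239))/(-51375)) = 1/(((½)*(-1/239))*(-1/51375)) = 1/(-1/478*(-1/51375)) = 1/(1/24557250) = 24557250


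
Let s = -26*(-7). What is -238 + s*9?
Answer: 1400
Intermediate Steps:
s = 182
-238 + s*9 = -238 + 182*9 = -238 + 1638 = 1400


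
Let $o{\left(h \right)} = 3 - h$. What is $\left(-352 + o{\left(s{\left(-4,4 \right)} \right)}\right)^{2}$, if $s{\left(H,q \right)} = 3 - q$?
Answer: $121104$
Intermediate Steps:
$\left(-352 + o{\left(s{\left(-4,4 \right)} \right)}\right)^{2} = \left(-352 + \left(3 - \left(3 - 4\right)\right)\right)^{2} = \left(-352 + \left(3 - -1\right)\right)^{2} = \left(-352 + \left(3 + 1\right)\right)^{2} = \left(-352 + 4\right)^{2} = \left(-348\right)^{2} = 121104$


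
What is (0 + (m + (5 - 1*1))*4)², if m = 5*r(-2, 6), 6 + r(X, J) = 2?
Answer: 4096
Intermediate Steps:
r(X, J) = -4 (r(X, J) = -6 + 2 = -4)
m = -20 (m = 5*(-4) = -20)
(0 + (m + (5 - 1*1))*4)² = (0 + (-20 + (5 - 1*1))*4)² = (0 + (-20 + (5 - 1))*4)² = (0 + (-20 + 4)*4)² = (0 - 16*4)² = (0 - 64)² = (-64)² = 4096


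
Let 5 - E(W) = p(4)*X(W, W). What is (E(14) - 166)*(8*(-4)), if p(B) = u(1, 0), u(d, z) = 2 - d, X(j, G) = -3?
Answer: 5056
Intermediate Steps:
p(B) = 1 (p(B) = 2 - 1*1 = 2 - 1 = 1)
E(W) = 8 (E(W) = 5 - (-3) = 5 - 1*(-3) = 5 + 3 = 8)
(E(14) - 166)*(8*(-4)) = (8 - 166)*(8*(-4)) = -158*(-32) = 5056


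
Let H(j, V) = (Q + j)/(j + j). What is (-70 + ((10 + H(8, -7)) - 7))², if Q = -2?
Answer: 284089/64 ≈ 4438.9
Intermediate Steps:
H(j, V) = (-2 + j)/(2*j) (H(j, V) = (-2 + j)/(j + j) = (-2 + j)/((2*j)) = (-2 + j)*(1/(2*j)) = (-2 + j)/(2*j))
(-70 + ((10 + H(8, -7)) - 7))² = (-70 + ((10 + (½)*(-2 + 8)/8) - 7))² = (-70 + ((10 + (½)*(⅛)*6) - 7))² = (-70 + ((10 + 3/8) - 7))² = (-70 + (83/8 - 7))² = (-70 + 27/8)² = (-533/8)² = 284089/64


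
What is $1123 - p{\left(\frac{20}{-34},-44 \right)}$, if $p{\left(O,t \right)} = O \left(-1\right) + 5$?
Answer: $\frac{18996}{17} \approx 1117.4$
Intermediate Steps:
$p{\left(O,t \right)} = 5 - O$ ($p{\left(O,t \right)} = - O + 5 = 5 - O$)
$1123 - p{\left(\frac{20}{-34},-44 \right)} = 1123 - \left(5 - \frac{20}{-34}\right) = 1123 - \left(5 - 20 \left(- \frac{1}{34}\right)\right) = 1123 - \left(5 - - \frac{10}{17}\right) = 1123 - \left(5 + \frac{10}{17}\right) = 1123 - \frac{95}{17} = \frac{18996}{17}$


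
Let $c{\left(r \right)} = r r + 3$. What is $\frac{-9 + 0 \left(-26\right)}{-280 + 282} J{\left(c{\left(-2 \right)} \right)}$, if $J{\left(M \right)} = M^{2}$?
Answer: $- \frac{441}{2} \approx -220.5$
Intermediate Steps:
$c{\left(r \right)} = 3 + r^{2}$ ($c{\left(r \right)} = r^{2} + 3 = 3 + r^{2}$)
$\frac{-9 + 0 \left(-26\right)}{-280 + 282} J{\left(c{\left(-2 \right)} \right)} = \frac{-9 + 0 \left(-26\right)}{-280 + 282} \left(3 + \left(-2\right)^{2}\right)^{2} = \frac{-9 + 0}{2} \left(3 + 4\right)^{2} = \left(-9\right) \frac{1}{2} \cdot 7^{2} = \left(- \frac{9}{2}\right) 49 = - \frac{441}{2}$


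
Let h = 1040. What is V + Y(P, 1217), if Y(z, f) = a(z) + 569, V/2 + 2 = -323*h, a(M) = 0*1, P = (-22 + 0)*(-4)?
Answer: -671275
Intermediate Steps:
P = 88 (P = -22*(-4) = 88)
a(M) = 0
V = -671844 (V = -4 + 2*(-323*1040) = -4 + 2*(-335920) = -4 - 671840 = -671844)
Y(z, f) = 569 (Y(z, f) = 0 + 569 = 569)
V + Y(P, 1217) = -671844 + 569 = -671275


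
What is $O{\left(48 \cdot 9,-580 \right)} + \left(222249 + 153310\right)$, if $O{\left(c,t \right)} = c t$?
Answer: $124999$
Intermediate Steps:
$O{\left(48 \cdot 9,-580 \right)} + \left(222249 + 153310\right) = 48 \cdot 9 \left(-580\right) + \left(222249 + 153310\right) = 432 \left(-580\right) + 375559 = -250560 + 375559 = 124999$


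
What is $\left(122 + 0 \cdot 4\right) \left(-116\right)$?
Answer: $-14152$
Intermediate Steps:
$\left(122 + 0 \cdot 4\right) \left(-116\right) = \left(122 + 0\right) \left(-116\right) = 122 \left(-116\right) = -14152$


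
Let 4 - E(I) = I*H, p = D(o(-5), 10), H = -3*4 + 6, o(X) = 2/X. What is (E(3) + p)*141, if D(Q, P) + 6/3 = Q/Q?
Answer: 2961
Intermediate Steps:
D(Q, P) = -1 (D(Q, P) = -2 + Q/Q = -2 + 1 = -1)
H = -6 (H = -12 + 6 = -6)
p = -1
E(I) = 4 + 6*I (E(I) = 4 - I*(-6) = 4 - (-6)*I = 4 + 6*I)
(E(3) + p)*141 = ((4 + 6*3) - 1)*141 = ((4 + 18) - 1)*141 = (22 - 1)*141 = 21*141 = 2961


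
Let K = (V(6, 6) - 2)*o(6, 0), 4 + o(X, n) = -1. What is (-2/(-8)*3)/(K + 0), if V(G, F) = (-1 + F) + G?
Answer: -1/60 ≈ -0.016667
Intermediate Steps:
o(X, n) = -5 (o(X, n) = -4 - 1 = -5)
V(G, F) = -1 + F + G
K = -45 (K = ((-1 + 6 + 6) - 2)*(-5) = (11 - 2)*(-5) = 9*(-5) = -45)
(-2/(-8)*3)/(K + 0) = (-2/(-8)*3)/(-45 + 0) = (-2*(-1/8)*3)/(-45) = ((1/4)*3)*(-1/45) = (3/4)*(-1/45) = -1/60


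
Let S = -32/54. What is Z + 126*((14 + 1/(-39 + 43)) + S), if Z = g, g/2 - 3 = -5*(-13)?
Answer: 11141/6 ≈ 1856.8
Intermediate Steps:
g = 136 (g = 6 + 2*(-5*(-13)) = 6 + 2*65 = 6 + 130 = 136)
S = -16/27 (S = -32*1/54 = -16/27 ≈ -0.59259)
Z = 136
Z + 126*((14 + 1/(-39 + 43)) + S) = 136 + 126*((14 + 1/(-39 + 43)) - 16/27) = 136 + 126*((14 + 1/4) - 16/27) = 136 + 126*(57/4 - 16/27) = 136 + 126*(1475/108) = 136 + 10325/6 = 11141/6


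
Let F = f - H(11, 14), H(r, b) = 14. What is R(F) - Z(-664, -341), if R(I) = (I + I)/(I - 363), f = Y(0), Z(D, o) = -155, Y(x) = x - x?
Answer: 58463/377 ≈ 155.07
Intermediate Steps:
Y(x) = 0
f = 0
F = -14 (F = 0 - 1*14 = 0 - 14 = -14)
R(I) = 2*I/(-363 + I) (R(I) = (2*I)/(-363 + I) = 2*I/(-363 + I))
R(F) - Z(-664, -341) = 2*(-14)/(-363 - 14) - 1*(-155) = 2*(-14)/(-377) + 155 = 2*(-14)*(-1/377) + 155 = 28/377 + 155 = 58463/377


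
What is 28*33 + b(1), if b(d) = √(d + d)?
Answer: 924 + √2 ≈ 925.41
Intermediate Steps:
b(d) = √2*√d (b(d) = √(2*d) = √2*√d)
28*33 + b(1) = 28*33 + √2*√1 = 924 + √2*1 = 924 + √2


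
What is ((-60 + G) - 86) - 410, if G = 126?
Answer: -430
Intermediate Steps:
((-60 + G) - 86) - 410 = ((-60 + 126) - 86) - 410 = (66 - 86) - 410 = -20 - 410 = -430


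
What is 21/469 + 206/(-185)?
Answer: -13247/12395 ≈ -1.0687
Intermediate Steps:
21/469 + 206/(-185) = 21*(1/469) + 206*(-1/185) = 3/67 - 206/185 = -13247/12395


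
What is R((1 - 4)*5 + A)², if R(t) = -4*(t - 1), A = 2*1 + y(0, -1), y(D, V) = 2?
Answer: 2304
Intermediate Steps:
A = 4 (A = 2*1 + 2 = 2 + 2 = 4)
R(t) = 4 - 4*t (R(t) = -4*(-1 + t) = 4 - 4*t)
R((1 - 4)*5 + A)² = (4 - 4*((1 - 4)*5 + 4))² = (4 - 4*(-3*5 + 4))² = (4 - 4*(-15 + 4))² = (4 - 4*(-11))² = (4 + 44)² = 48² = 2304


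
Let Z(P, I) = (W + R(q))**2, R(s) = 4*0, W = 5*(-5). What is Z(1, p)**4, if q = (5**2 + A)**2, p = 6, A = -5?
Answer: 152587890625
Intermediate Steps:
W = -25
q = 400 (q = (5**2 - 5)**2 = (25 - 5)**2 = 20**2 = 400)
R(s) = 0
Z(P, I) = 625 (Z(P, I) = (-25 + 0)**2 = (-25)**2 = 625)
Z(1, p)**4 = 625**4 = 152587890625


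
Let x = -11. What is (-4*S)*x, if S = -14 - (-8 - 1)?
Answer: -220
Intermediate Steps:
S = -5 (S = -14 - 1*(-9) = -14 + 9 = -5)
(-4*S)*x = -4*(-5)*(-11) = 20*(-11) = -220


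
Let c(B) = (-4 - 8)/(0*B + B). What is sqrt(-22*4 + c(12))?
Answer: I*sqrt(89) ≈ 9.434*I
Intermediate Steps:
c(B) = -12/B (c(B) = -12/(0 + B) = -12/B)
sqrt(-22*4 + c(12)) = sqrt(-22*4 - 12/12) = sqrt(-88 - 12*1/12) = sqrt(-88 - 1) = sqrt(-89) = I*sqrt(89)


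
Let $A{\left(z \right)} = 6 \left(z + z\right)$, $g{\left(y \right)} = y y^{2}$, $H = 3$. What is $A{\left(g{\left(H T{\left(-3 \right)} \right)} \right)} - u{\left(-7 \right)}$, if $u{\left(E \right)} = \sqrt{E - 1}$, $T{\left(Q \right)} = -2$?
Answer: $-2592 - 2 i \sqrt{2} \approx -2592.0 - 2.8284 i$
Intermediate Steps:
$g{\left(y \right)} = y^{3}$
$A{\left(z \right)} = 12 z$ ($A{\left(z \right)} = 6 \cdot 2 z = 12 z$)
$u{\left(E \right)} = \sqrt{-1 + E}$
$A{\left(g{\left(H T{\left(-3 \right)} \right)} \right)} - u{\left(-7 \right)} = 12 \left(3 \left(-2\right)\right)^{3} - \sqrt{-1 - 7} = 12 \left(-6\right)^{3} - \sqrt{-8} = 12 \left(-216\right) - 2 i \sqrt{2} = -2592 - 2 i \sqrt{2}$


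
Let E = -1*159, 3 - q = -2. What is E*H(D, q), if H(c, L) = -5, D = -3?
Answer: 795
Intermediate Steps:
q = 5 (q = 3 - 1*(-2) = 3 + 2 = 5)
E = -159
E*H(D, q) = -159*(-5) = 795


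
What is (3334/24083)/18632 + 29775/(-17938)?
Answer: -3340103280527/2012259977932 ≈ -1.6599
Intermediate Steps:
(3334/24083)/18632 + 29775/(-17938) = (3334*(1/24083))*(1/18632) + 29775*(-1/17938) = (3334/24083)*(1/18632) - 29775/17938 = 1667/224357228 - 29775/17938 = -3340103280527/2012259977932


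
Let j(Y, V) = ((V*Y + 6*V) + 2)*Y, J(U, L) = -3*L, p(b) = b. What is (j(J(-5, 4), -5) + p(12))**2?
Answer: 138384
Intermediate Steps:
j(Y, V) = Y*(2 + 6*V + V*Y) (j(Y, V) = ((6*V + V*Y) + 2)*Y = (2 + 6*V + V*Y)*Y = Y*(2 + 6*V + V*Y))
(j(J(-5, 4), -5) + p(12))**2 = ((-3*4)*(2 + 6*(-5) - (-15)*4) + 12)**2 = (-12*(2 - 30 - 5*(-12)) + 12)**2 = (-12*(2 - 30 + 60) + 12)**2 = (-12*32 + 12)**2 = (-384 + 12)**2 = (-372)**2 = 138384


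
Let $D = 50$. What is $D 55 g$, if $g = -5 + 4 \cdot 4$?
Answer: $30250$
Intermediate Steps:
$g = 11$ ($g = -5 + 16 = 11$)
$D 55 g = 50 \cdot 55 \cdot 11 = 2750 \cdot 11 = 30250$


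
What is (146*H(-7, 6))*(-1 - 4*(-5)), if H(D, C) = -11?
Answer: -30514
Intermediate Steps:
(146*H(-7, 6))*(-1 - 4*(-5)) = (146*(-11))*(-1 - 4*(-5)) = -1606*(-1 + 20) = -1606*19 = -30514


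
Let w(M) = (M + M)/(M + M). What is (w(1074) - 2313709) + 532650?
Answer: -1781058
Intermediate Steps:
w(M) = 1 (w(M) = (2*M)/((2*M)) = (2*M)*(1/(2*M)) = 1)
(w(1074) - 2313709) + 532650 = (1 - 2313709) + 532650 = -2313708 + 532650 = -1781058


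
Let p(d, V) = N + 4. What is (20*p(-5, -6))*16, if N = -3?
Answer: 320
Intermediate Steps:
p(d, V) = 1 (p(d, V) = -3 + 4 = 1)
(20*p(-5, -6))*16 = (20*1)*16 = 20*16 = 320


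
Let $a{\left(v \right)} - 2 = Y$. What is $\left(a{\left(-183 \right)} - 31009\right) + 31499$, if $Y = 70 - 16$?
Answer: $546$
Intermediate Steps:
$Y = 54$
$a{\left(v \right)} = 56$ ($a{\left(v \right)} = 2 + 54 = 56$)
$\left(a{\left(-183 \right)} - 31009\right) + 31499 = \left(56 - 31009\right) + 31499 = -30953 + 31499 = 546$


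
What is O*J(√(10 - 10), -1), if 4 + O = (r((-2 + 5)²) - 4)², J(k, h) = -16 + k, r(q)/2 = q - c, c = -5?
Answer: -9152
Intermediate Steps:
r(q) = 10 + 2*q (r(q) = 2*(q - 1*(-5)) = 2*(q + 5) = 2*(5 + q) = 10 + 2*q)
O = 572 (O = -4 + ((10 + 2*(-2 + 5)²) - 4)² = -4 + ((10 + 2*3²) - 4)² = -4 + ((10 + 2*9) - 4)² = -4 + ((10 + 18) - 4)² = -4 + (28 - 4)² = -4 + 24² = -4 + 576 = 572)
O*J(√(10 - 10), -1) = 572*(-16 + √(10 - 10)) = 572*(-16 + √0) = 572*(-16 + 0) = 572*(-16) = -9152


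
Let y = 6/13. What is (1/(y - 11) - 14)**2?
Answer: 3728761/18769 ≈ 198.67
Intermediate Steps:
y = 6/13 (y = 6*(1/13) = 6/13 ≈ 0.46154)
(1/(y - 11) - 14)**2 = (1/(6/13 - 11) - 14)**2 = (1/(-137/13) - 14)**2 = (-13/137 - 14)**2 = (-1931/137)**2 = 3728761/18769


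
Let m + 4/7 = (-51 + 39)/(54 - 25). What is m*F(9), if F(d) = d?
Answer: -1800/203 ≈ -8.8670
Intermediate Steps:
m = -200/203 (m = -4/7 + (-51 + 39)/(54 - 25) = -4/7 - 12/29 = -200/203 ≈ -0.98522)
m*F(9) = -200/203*9 = -1800/203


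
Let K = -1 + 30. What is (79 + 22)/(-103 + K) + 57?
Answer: 4117/74 ≈ 55.635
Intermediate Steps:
K = 29
(79 + 22)/(-103 + K) + 57 = (79 + 22)/(-103 + 29) + 57 = 101/(-74) + 57 = 101*(-1/74) + 57 = -101/74 + 57 = 4117/74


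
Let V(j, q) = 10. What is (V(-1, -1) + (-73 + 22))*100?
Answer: -4100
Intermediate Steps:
(V(-1, -1) + (-73 + 22))*100 = (10 + (-73 + 22))*100 = (10 - 51)*100 = -41*100 = -4100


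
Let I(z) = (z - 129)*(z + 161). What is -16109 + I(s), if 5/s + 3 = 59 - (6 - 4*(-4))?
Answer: -42625503/1156 ≈ -36873.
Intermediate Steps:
s = 5/34 (s = 5/(-3 + (59 - (6 - 4*(-4)))) = 5/(-3 + (59 - (6 + 16))) = 5/(-3 + (59 - 1*22)) = 5/(-3 + (59 - 22)) = 5/(-3 + 37) = 5/34 ≈ 0.14706)
I(z) = (-129 + z)*(161 + z)
-16109 + I(s) = -16109 + (-20769 + (5/34)² + 32*(5/34)) = -16109 + (-20769 + 25/1156 + 80/17) = -16109 - 24003499/1156 = -42625503/1156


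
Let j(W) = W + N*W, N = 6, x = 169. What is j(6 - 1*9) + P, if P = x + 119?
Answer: 267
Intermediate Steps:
j(W) = 7*W (j(W) = W + 6*W = 7*W)
P = 288 (P = 169 + 119 = 288)
j(6 - 1*9) + P = 7*(6 - 1*9) + 288 = 7*(6 - 9) + 288 = 7*(-3) + 288 = -21 + 288 = 267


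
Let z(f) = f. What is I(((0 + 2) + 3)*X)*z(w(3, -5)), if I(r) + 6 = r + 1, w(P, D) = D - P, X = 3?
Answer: -80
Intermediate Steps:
I(r) = -5 + r (I(r) = -6 + (r + 1) = -6 + (1 + r) = -5 + r)
I(((0 + 2) + 3)*X)*z(w(3, -5)) = (-5 + ((0 + 2) + 3)*3)*(-5 - 1*3) = (-5 + (2 + 3)*3)*(-5 - 3) = (-5 + 5*3)*(-8) = (-5 + 15)*(-8) = 10*(-8) = -80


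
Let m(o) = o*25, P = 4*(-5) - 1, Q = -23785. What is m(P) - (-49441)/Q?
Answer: -12536566/23785 ≈ -527.08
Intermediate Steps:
P = -21 (P = -20 - 1 = -21)
m(o) = 25*o
m(P) - (-49441)/Q = 25*(-21) - (-49441)/(-23785) = -525 - (-49441)*(-1)/23785 = -525 - 1*49441/23785 = -525 - 49441/23785 = -12536566/23785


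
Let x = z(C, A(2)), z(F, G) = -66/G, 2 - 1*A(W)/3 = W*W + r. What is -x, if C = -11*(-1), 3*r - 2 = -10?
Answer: 33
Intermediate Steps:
r = -8/3 (r = 2/3 + (1/3)*(-10) = 2/3 - 10/3 = -8/3 ≈ -2.6667)
A(W) = 14 - 3*W**2 (A(W) = 6 - 3*(W*W - 8/3) = 6 - 3*(W**2 - 8/3) = 6 - 3*(-8/3 + W**2) = 6 + (8 - 3*W**2) = 14 - 3*W**2)
C = 11
x = -33 (x = -66/(14 - 3*2**2) = -66/(14 - 3*4) = -66/(14 - 12) = -66/2 = -66*1/2 = -33)
-x = -1*(-33) = 33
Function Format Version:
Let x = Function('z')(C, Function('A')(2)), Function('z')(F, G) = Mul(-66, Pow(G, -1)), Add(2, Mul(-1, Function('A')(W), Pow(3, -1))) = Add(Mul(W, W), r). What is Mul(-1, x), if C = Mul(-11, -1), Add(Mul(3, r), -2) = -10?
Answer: 33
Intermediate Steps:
r = Rational(-8, 3) (r = Add(Rational(2, 3), Mul(Rational(1, 3), -10)) = Add(Rational(2, 3), Rational(-10, 3)) = Rational(-8, 3) ≈ -2.6667)
Function('A')(W) = Add(14, Mul(-3, Pow(W, 2))) (Function('A')(W) = Add(6, Mul(-3, Add(Mul(W, W), Rational(-8, 3)))) = Add(6, Mul(-3, Add(Pow(W, 2), Rational(-8, 3)))) = Add(6, Mul(-3, Add(Rational(-8, 3), Pow(W, 2)))) = Add(6, Add(8, Mul(-3, Pow(W, 2)))) = Add(14, Mul(-3, Pow(W, 2))))
C = 11
x = -33 (x = Mul(-66, Pow(Add(14, Mul(-3, Pow(2, 2))), -1)) = Mul(-66, Pow(Add(14, Mul(-3, 4)), -1)) = Mul(-66, Pow(Add(14, -12), -1)) = Mul(-66, Pow(2, -1)) = Mul(-66, Rational(1, 2)) = -33)
Mul(-1, x) = Mul(-1, -33) = 33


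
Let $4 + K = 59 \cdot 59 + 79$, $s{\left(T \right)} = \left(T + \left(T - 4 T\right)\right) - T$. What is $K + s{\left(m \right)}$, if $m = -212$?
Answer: $4192$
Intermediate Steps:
$s{\left(T \right)} = - 3 T$ ($s{\left(T \right)} = \left(T - 3 T\right) - T = - 2 T - T = - 3 T$)
$K = 3556$ ($K = -4 + \left(59 \cdot 59 + 79\right) = -4 + \left(3481 + 79\right) = -4 + 3560 = 3556$)
$K + s{\left(m \right)} = 3556 - -636 = 3556 + 636 = 4192$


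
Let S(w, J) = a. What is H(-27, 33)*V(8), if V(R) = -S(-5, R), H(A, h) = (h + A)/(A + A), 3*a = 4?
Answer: 4/27 ≈ 0.14815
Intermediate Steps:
a = 4/3 (a = (1/3)*4 = 4/3 ≈ 1.3333)
S(w, J) = 4/3
H(A, h) = (A + h)/(2*A) (H(A, h) = (A + h)/((2*A)) = (A + h)*(1/(2*A)) = (A + h)/(2*A))
V(R) = -4/3 (V(R) = -1*4/3 = -4/3)
H(-27, 33)*V(8) = ((1/2)*(-27 + 33)/(-27))*(-4/3) = ((1/2)*(-1/27)*6)*(-4/3) = -1/9*(-4/3) = 4/27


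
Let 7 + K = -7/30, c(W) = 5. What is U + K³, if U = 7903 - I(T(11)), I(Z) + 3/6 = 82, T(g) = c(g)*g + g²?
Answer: 200962187/27000 ≈ 7443.0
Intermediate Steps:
K = -217/30 (K = -7 - 7/30 = -217/30 ≈ -7.2333)
T(g) = g² + 5*g (T(g) = 5*g + g² = g² + 5*g)
I(Z) = 163/2 (I(Z) = -½ + 82 = 163/2)
U = 15643/2 (U = 7903 - 1*163/2 = 7903 - 163/2 = 15643/2 ≈ 7821.5)
U + K³ = 15643/2 + (-217/30)³ = 15643/2 - 10218313/27000 = 200962187/27000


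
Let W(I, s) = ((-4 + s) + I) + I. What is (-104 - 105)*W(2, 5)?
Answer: -1045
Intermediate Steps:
W(I, s) = -4 + s + 2*I (W(I, s) = (-4 + I + s) + I = -4 + s + 2*I)
(-104 - 105)*W(2, 5) = (-104 - 105)*(-4 + 5 + 2*2) = -209*(-4 + 5 + 4) = -209*5 = -1045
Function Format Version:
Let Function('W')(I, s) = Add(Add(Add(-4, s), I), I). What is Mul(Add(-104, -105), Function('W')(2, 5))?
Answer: -1045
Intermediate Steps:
Function('W')(I, s) = Add(-4, s, Mul(2, I)) (Function('W')(I, s) = Add(Add(-4, I, s), I) = Add(-4, s, Mul(2, I)))
Mul(Add(-104, -105), Function('W')(2, 5)) = Mul(Add(-104, -105), Add(-4, 5, Mul(2, 2))) = Mul(-209, Add(-4, 5, 4)) = Mul(-209, 5) = -1045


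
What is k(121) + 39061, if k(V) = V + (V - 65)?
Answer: 39238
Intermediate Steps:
k(V) = -65 + 2*V (k(V) = V + (-65 + V) = -65 + 2*V)
k(121) + 39061 = (-65 + 2*121) + 39061 = (-65 + 242) + 39061 = 177 + 39061 = 39238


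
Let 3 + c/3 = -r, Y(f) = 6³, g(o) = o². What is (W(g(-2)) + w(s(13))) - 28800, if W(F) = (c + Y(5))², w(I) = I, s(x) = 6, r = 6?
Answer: 6927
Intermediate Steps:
Y(f) = 216
c = -27 (c = -9 + 3*(-1*6) = -9 + 3*(-6) = -9 - 18 = -27)
W(F) = 35721 (W(F) = (-27 + 216)² = 189² = 35721)
(W(g(-2)) + w(s(13))) - 28800 = (35721 + 6) - 28800 = 35727 - 28800 = 6927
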